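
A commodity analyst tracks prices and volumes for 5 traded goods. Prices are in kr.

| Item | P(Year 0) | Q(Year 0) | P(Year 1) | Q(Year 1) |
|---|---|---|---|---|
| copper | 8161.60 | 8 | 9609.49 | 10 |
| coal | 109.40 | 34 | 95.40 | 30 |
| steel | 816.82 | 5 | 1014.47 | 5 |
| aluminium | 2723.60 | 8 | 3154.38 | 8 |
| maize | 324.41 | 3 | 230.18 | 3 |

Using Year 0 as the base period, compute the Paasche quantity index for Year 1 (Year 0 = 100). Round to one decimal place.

117.0

Paasche quantity index uses current-period prices as weights.
ΣP(Year 1)·Q(Year 1) = 9609.49×10 + 95.40×30 + 1014.47×5 + 3154.38×8 + 230.18×3 = 96094.9 + 2862 + 5072.35 + 25235.04 + 690.54 = 129954.83
ΣP(Year 1)·Q(Year 0) = 9609.49×8 + 95.40×34 + 1014.47×5 + 3154.38×8 + 230.18×3 = 76875.92 + 3243.6 + 5072.35 + 25235.04 + 690.54 = 111117.45
Index = 129954.83 / 111117.45 × 100 = 116.9527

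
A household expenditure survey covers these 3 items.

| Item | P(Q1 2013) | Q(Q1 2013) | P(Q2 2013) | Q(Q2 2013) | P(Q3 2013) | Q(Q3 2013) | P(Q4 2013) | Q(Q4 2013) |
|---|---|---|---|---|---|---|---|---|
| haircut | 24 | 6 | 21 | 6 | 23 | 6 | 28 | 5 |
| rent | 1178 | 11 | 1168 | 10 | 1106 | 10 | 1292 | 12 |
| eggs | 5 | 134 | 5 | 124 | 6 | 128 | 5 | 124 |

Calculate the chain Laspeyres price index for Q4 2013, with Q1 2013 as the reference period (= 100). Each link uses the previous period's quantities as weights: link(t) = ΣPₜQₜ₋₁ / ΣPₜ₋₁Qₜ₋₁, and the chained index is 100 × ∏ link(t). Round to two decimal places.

109.23

Link Q1 2013→Q2 2013:
ΣP(Q2 2013)Q(Q1 2013) = 21×6 + 1168×11 + 5×134 = 126 + 12848 + 670 = 13644
ΣP(Q1 2013)Q(Q1 2013) = 24×6 + 1178×11 + 5×134 = 144 + 12958 + 670 = 13772
link = 13644/13772 = 0.990706
Link Q2 2013→Q3 2013:
ΣP(Q3 2013)Q(Q2 2013) = 23×6 + 1106×10 + 6×124 = 138 + 11060 + 744 = 11942
ΣP(Q2 2013)Q(Q2 2013) = 21×6 + 1168×10 + 5×124 = 126 + 11680 + 620 = 12426
link = 11942/12426 = 0.961049
Link Q3 2013→Q4 2013:
ΣP(Q4 2013)Q(Q3 2013) = 28×6 + 1292×10 + 5×128 = 168 + 12920 + 640 = 13728
ΣP(Q3 2013)Q(Q3 2013) = 23×6 + 1106×10 + 6×128 = 138 + 11060 + 768 = 11966
link = 13728/11966 = 1.147251
Chained index = 100 × 0.990706 × 0.961049 × 1.147251 = 109.2317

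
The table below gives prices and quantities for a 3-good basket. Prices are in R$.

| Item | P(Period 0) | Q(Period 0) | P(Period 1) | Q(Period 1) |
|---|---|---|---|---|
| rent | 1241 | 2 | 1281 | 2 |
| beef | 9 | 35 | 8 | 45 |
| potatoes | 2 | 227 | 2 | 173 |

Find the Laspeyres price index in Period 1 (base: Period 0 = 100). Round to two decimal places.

101.38

Laspeyres price index uses base-period quantities as weights.
ΣP(Period 1)·Q(Period 0) = 1281×2 + 8×35 + 2×227 = 2562 + 280 + 454 = 3296
ΣP(Period 0)·Q(Period 0) = 1241×2 + 9×35 + 2×227 = 2482 + 315 + 454 = 3251
Index = 3296 / 3251 × 100 = 101.3842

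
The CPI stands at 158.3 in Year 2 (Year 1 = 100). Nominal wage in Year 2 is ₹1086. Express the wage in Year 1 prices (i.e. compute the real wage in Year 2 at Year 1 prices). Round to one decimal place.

686.0

Real = Nominal ÷ (Index/100) = 1086 ÷ (158.3/100)
     = 1086 ÷ 1.583 = 686.0392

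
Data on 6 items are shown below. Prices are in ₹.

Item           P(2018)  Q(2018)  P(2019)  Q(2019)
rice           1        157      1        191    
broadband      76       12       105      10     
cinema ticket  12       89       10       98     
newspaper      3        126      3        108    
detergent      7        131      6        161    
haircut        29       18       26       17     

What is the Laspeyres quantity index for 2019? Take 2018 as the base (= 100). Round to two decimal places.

102.96

Laspeyres quantity index uses base-period prices as weights.
ΣP(2018)·Q(2019) = 1×191 + 76×10 + 12×98 + 3×108 + 7×161 + 29×17 = 191 + 760 + 1176 + 324 + 1127 + 493 = 4071
ΣP(2018)·Q(2018) = 1×157 + 76×12 + 12×89 + 3×126 + 7×131 + 29×18 = 157 + 912 + 1068 + 378 + 917 + 522 = 3954
Index = 4071 / 3954 × 100 = 102.9590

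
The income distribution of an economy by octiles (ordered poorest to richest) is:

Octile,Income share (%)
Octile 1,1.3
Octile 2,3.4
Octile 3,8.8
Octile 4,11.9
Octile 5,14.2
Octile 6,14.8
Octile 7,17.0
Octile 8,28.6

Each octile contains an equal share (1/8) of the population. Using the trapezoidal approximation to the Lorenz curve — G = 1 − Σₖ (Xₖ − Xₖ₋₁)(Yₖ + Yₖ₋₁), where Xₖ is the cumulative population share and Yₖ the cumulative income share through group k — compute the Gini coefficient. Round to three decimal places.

Cumulative income shares Yₖ: 0.0130, 0.0470, 0.1350, 0.2540, 0.3960, 0.5440, 0.7140, 1.0000
Σ (Xₖ−Xₖ₋₁)(Yₖ+Yₖ₋₁) = (1/8)(0.0130+0.0000) + (1/8)(0.0470+0.0130) + (1/8)(0.1350+0.0470) + (1/8)(0.2540+0.1350) + (1/8)(0.3960+0.2540) + (1/8)(0.5440+0.3960) + (1/8)(0.7140+0.5440) + (1/8)(1.0000+0.7140)
  = 0.0016 + 0.0075 + 0.0227 + 0.0486 + 0.0813 + 0.1175 + 0.1573 + 0.2142 = 0.6508
G = 1 − 0.6508 = 0.3492

0.349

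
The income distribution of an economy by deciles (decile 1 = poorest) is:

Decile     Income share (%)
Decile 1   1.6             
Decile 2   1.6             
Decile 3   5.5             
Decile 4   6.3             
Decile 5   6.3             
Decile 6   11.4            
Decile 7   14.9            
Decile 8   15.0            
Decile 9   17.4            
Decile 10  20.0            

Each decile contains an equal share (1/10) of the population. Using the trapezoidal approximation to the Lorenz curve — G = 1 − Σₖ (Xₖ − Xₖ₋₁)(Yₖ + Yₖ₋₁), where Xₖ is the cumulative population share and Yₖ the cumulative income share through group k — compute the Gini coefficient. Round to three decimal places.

Cumulative income shares Yₖ: 0.0160, 0.0320, 0.0870, 0.1500, 0.2130, 0.3270, 0.4760, 0.6260, 0.8000, 1.0000
Σ (Xₖ−Xₖ₋₁)(Yₖ+Yₖ₋₁) = (1/10)(0.0160+0.0000) + (1/10)(0.0320+0.0160) + (1/10)(0.0870+0.0320) + (1/10)(0.1500+0.0870) + (1/10)(0.2130+0.1500) + (1/10)(0.3270+0.2130) + (1/10)(0.4760+0.3270) + (1/10)(0.6260+0.4760) + (1/10)(0.8000+0.6260) + (1/10)(1.0000+0.8000)
  = 0.0016 + 0.0048 + 0.0119 + 0.0237 + 0.0363 + 0.0540 + 0.0803 + 0.1102 + 0.1426 + 0.1800 = 0.6454
G = 1 − 0.6454 = 0.3546

0.355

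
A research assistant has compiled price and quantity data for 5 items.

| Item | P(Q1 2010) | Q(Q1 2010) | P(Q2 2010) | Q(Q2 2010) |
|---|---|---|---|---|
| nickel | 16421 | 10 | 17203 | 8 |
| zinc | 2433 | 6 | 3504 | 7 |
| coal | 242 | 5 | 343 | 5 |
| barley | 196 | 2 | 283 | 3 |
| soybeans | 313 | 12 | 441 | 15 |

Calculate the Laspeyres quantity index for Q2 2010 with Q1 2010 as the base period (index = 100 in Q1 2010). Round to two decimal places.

84.10

Laspeyres quantity index uses base-period prices as weights.
ΣP(Q1 2010)·Q(Q2 2010) = 16421×8 + 2433×7 + 242×5 + 196×3 + 313×15 = 131368 + 17031 + 1210 + 588 + 4695 = 154892
ΣP(Q1 2010)·Q(Q1 2010) = 16421×10 + 2433×6 + 242×5 + 196×2 + 313×12 = 164210 + 14598 + 1210 + 392 + 3756 = 184166
Index = 154892 / 184166 × 100 = 84.1046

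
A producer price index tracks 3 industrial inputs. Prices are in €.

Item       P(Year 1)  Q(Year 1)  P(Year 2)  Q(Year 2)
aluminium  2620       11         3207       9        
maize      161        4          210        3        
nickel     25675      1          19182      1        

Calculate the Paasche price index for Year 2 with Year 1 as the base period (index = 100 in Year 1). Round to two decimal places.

97.86

Paasche price index uses current-period quantities as weights.
ΣP(Year 2)·Q(Year 2) = 3207×9 + 210×3 + 19182×1 = 28863 + 630 + 19182 = 48675
ΣP(Year 1)·Q(Year 2) = 2620×9 + 161×3 + 25675×1 = 23580 + 483 + 25675 = 49738
Index = 48675 / 49738 × 100 = 97.8628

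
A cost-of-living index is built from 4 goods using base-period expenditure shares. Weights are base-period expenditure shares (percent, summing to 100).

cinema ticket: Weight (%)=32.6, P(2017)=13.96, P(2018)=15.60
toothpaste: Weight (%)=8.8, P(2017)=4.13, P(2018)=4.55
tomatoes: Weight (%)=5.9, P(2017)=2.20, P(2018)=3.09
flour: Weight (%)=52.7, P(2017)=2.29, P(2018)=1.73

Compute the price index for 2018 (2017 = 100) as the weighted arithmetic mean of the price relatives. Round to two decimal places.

cinema ticket: 32.6 × (15.60/13.96) = 32.6 × 1.117479 = 36.4298
toothpaste: 8.8 × (4.55/4.13) = 8.8 × 1.101695 = 9.6949
tomatoes: 5.9 × (3.09/2.20) = 5.9 × 1.404545 = 8.2868
flour: 52.7 × (1.73/2.29) = 52.7 × 0.755459 = 39.8127
Index = Σ wᵢ·(p₁ᵢ/p₀ᵢ) = 36.4298 + 9.6949 + 8.2868 + 39.8127 = 94.2242

94.22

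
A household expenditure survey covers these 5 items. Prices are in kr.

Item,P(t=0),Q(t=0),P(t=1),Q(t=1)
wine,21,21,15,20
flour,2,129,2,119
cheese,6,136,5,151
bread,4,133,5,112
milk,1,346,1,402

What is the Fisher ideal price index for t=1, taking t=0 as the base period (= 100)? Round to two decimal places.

94.01

Laspeyres component (base-period weights):
ΣP(t=1)Q(t=0) = 15×21 + 2×129 + 5×136 + 5×133 + 1×346 = 315 + 258 + 680 + 665 + 346 = 2264
ΣP(t=0)Q(t=0) = 21×21 + 2×129 + 6×136 + 4×133 + 1×346 = 441 + 258 + 816 + 532 + 346 = 2393
L = 2264 / 2393 × 100 = 94.6093
Paasche component (current-period weights):
ΣP(t=1)Q(t=1) = 15×20 + 2×119 + 5×151 + 5×112 + 1×402 = 300 + 238 + 755 + 560 + 402 = 2255
ΣP(t=0)Q(t=1) = 21×20 + 2×119 + 6×151 + 4×112 + 1×402 = 420 + 238 + 906 + 448 + 402 = 2414
P = 2255 / 2414 × 100 = 93.4134
Fisher = √(L × P) = √(94.6093 × 93.4134) = 94.0094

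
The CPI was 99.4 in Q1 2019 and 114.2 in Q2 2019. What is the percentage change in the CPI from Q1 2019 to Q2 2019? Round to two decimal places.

14.89%

Change = (114.2 − 99.4) / 99.4 × 100
       = 14.8 / 99.4 × 100 = 14.8893%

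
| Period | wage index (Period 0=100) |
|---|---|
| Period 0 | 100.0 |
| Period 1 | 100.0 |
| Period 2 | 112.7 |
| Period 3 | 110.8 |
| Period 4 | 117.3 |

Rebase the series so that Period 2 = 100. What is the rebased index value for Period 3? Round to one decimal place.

98.3

Rebased(Period 3) = 110.8 / 112.7 × 100 = 98.3141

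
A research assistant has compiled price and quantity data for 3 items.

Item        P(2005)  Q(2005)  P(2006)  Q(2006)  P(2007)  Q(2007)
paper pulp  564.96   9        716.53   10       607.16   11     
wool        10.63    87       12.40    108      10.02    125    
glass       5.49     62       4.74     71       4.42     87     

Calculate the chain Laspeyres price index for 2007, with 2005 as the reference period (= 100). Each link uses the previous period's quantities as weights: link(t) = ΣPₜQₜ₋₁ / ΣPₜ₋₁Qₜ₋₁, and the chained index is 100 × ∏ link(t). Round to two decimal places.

Link 2005→2006:
ΣP(2006)Q(2005) = 716.53×9 + 12.40×87 + 4.74×62 = 6448.77 + 1078.8 + 293.88 = 7821.45
ΣP(2005)Q(2005) = 564.96×9 + 10.63×87 + 5.49×62 = 5084.64 + 924.81 + 340.38 = 6349.83
link = 7821.45/6349.83 = 1.231757
Link 2006→2007:
ΣP(2007)Q(2006) = 607.16×10 + 10.02×108 + 4.42×71 = 6071.6 + 1082.16 + 313.82 = 7467.58
ΣP(2006)Q(2006) = 716.53×10 + 12.40×108 + 4.74×71 = 7165.3 + 1339.2 + 336.54 = 8841.04
link = 7467.58/8841.04 = 0.844649
Chained index = 100 × 1.231757 × 0.844649 = 104.0403

104.04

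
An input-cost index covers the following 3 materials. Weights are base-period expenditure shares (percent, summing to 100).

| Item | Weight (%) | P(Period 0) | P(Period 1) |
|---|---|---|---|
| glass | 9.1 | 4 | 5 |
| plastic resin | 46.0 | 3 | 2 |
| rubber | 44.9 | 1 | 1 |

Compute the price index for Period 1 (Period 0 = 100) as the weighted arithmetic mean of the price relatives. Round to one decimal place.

glass: 9.1 × (5/4) = 9.1 × 1.250000 = 11.3750
plastic resin: 46.0 × (2/3) = 46.0 × 0.666667 = 30.6667
rubber: 44.9 × (1/1) = 44.9 × 1.000000 = 44.9000
Index = Σ wᵢ·(p₁ᵢ/p₀ᵢ) = 11.3750 + 30.6667 + 44.9000 = 86.9417

86.9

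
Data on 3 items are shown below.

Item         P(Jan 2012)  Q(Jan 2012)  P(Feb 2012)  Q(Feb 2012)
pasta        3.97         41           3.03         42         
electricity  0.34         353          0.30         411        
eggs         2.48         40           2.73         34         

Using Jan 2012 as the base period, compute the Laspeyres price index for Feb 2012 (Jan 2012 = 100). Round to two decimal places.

Laspeyres price index uses base-period quantities as weights.
ΣP(Feb 2012)·Q(Jan 2012) = 3.03×41 + 0.30×353 + 2.73×40 = 124.23 + 105.9 + 109.2 = 339.33
ΣP(Jan 2012)·Q(Jan 2012) = 3.97×41 + 0.34×353 + 2.48×40 = 162.77 + 120.02 + 99.2 = 381.99
Index = 339.33 / 381.99 × 100 = 88.8322

88.83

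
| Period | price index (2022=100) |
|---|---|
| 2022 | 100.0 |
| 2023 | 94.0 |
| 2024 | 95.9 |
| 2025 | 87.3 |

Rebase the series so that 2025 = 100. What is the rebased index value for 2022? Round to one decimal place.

114.5

Rebased(2022) = 100.0 / 87.3 × 100 = 114.5475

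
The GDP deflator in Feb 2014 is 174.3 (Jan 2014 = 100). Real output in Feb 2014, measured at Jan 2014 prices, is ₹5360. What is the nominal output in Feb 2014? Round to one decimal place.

9342.5

Nominal = Real × (Index/100) = 5360 × (174.3/100)
        = 5360 × 1.743 = 9342.4800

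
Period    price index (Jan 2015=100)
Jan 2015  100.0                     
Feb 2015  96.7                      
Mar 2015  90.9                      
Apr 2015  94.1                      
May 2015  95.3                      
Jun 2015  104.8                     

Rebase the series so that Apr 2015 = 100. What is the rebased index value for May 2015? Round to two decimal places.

Rebased(May 2015) = 95.3 / 94.1 × 100 = 101.2752

101.28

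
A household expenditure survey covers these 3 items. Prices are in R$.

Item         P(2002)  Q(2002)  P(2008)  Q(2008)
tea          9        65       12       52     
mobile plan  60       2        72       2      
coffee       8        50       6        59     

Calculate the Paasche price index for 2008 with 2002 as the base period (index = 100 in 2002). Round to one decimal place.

105.8

Paasche price index uses current-period quantities as weights.
ΣP(2008)·Q(2008) = 12×52 + 72×2 + 6×59 = 624 + 144 + 354 = 1122
ΣP(2002)·Q(2008) = 9×52 + 60×2 + 8×59 = 468 + 120 + 472 = 1060
Index = 1122 / 1060 × 100 = 105.8491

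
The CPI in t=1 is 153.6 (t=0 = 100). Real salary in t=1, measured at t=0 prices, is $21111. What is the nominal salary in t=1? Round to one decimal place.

32426.5

Nominal = Real × (Index/100) = 21111 × (153.6/100)
        = 21111 × 1.536 = 32426.4960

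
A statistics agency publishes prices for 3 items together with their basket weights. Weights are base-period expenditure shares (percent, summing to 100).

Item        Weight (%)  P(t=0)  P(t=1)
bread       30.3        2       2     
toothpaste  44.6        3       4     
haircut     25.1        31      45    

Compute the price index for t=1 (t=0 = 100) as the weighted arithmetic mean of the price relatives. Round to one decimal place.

126.2

bread: 30.3 × (2/2) = 30.3 × 1.000000 = 30.3000
toothpaste: 44.6 × (4/3) = 44.6 × 1.333333 = 59.4667
haircut: 25.1 × (45/31) = 25.1 × 1.451613 = 36.4355
Index = Σ wᵢ·(p₁ᵢ/p₀ᵢ) = 30.3000 + 59.4667 + 36.4355 = 126.2022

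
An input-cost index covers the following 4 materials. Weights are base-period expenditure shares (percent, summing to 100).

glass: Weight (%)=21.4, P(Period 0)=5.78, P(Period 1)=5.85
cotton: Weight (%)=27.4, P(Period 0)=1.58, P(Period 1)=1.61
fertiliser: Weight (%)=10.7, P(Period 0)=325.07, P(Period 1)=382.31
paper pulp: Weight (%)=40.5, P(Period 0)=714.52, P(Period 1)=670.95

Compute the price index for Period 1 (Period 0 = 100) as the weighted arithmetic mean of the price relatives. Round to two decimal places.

glass: 21.4 × (5.85/5.78) = 21.4 × 1.012111 = 21.6592
cotton: 27.4 × (1.61/1.58) = 27.4 × 1.018987 = 27.9203
fertiliser: 10.7 × (382.31/325.07) = 10.7 × 1.176085 = 12.5841
paper pulp: 40.5 × (670.95/714.52) = 40.5 × 0.939022 = 38.0304
Index = Σ wᵢ·(p₁ᵢ/p₀ᵢ) = 21.6592 + 27.9203 + 12.5841 + 38.0304 = 100.1939

100.19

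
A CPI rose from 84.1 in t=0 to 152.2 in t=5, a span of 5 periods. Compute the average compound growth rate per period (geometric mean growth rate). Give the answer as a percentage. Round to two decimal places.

Growth factor = (152.2/84.1)^(1/5) = (1.809750)^(1/5) = 1.125962
Growth rate = 1.125962 − 1 = 0.125962 = 12.5962%

12.60%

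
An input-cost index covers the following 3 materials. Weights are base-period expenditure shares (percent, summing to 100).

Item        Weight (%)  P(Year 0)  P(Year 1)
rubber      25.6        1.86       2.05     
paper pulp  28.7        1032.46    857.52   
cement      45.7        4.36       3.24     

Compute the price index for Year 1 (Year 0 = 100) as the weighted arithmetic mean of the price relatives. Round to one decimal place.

rubber: 25.6 × (2.05/1.86) = 25.6 × 1.102151 = 28.2151
paper pulp: 28.7 × (857.52/1032.46) = 28.7 × 0.830560 = 23.8371
cement: 45.7 × (3.24/4.36) = 45.7 × 0.743119 = 33.9606
Index = Σ wᵢ·(p₁ᵢ/p₀ᵢ) = 28.2151 + 23.8371 + 33.9606 = 86.0127

86.0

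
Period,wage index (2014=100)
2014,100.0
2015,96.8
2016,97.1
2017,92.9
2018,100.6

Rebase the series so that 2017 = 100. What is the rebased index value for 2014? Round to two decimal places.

107.64

Rebased(2014) = 100.0 / 92.9 × 100 = 107.6426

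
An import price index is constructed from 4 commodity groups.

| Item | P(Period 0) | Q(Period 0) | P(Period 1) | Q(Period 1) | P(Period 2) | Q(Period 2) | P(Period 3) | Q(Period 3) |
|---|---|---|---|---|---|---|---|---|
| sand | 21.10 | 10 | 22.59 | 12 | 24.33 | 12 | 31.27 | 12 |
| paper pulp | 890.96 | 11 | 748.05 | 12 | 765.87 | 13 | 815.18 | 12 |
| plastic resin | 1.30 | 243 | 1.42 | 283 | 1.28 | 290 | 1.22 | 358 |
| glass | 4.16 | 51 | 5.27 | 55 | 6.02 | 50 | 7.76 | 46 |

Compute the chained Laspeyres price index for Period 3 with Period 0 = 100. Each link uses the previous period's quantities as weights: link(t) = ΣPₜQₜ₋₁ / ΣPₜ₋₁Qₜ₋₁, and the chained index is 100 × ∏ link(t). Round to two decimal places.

94.49

Link Period 0→Period 1:
ΣP(Period 1)Q(Period 0) = 22.59×10 + 748.05×11 + 1.42×243 + 5.27×51 = 225.9 + 8228.55 + 345.06 + 268.77 = 9068.28
ΣP(Period 0)Q(Period 0) = 21.10×10 + 890.96×11 + 1.30×243 + 4.16×51 = 211 + 9800.56 + 315.9 + 212.16 = 10539.62
link = 9068.28/10539.62 = 0.860399
Link Period 1→Period 2:
ΣP(Period 2)Q(Period 1) = 24.33×12 + 765.87×12 + 1.28×283 + 6.02×55 = 291.96 + 9190.44 + 362.24 + 331.1 = 10175.74
ΣP(Period 1)Q(Period 1) = 22.59×12 + 748.05×12 + 1.42×283 + 5.27×55 = 271.08 + 8976.6 + 401.86 + 289.85 = 9939.39
link = 10175.74/9939.39 = 1.023779
Link Period 2→Period 3:
ΣP(Period 3)Q(Period 2) = 31.27×12 + 815.18×13 + 1.22×290 + 7.76×50 = 375.24 + 10597.34 + 353.8 + 388 = 11714.38
ΣP(Period 2)Q(Period 2) = 24.33×12 + 765.87×13 + 1.28×290 + 6.02×50 = 291.96 + 9956.31 + 371.2 + 301 = 10920.47
link = 11714.38/10920.47 = 1.072699
Chained index = 100 × 0.860399 × 1.023779 × 1.072699 = 94.4896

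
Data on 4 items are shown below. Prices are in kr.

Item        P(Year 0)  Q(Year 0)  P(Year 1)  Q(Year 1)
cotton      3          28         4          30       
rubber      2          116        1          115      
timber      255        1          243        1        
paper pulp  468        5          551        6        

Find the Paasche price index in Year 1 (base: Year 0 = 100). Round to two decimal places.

111.85

Paasche price index uses current-period quantities as weights.
ΣP(Year 1)·Q(Year 1) = 4×30 + 1×115 + 243×1 + 551×6 = 120 + 115 + 243 + 3306 = 3784
ΣP(Year 0)·Q(Year 1) = 3×30 + 2×115 + 255×1 + 468×6 = 90 + 230 + 255 + 2808 = 3383
Index = 3784 / 3383 × 100 = 111.8534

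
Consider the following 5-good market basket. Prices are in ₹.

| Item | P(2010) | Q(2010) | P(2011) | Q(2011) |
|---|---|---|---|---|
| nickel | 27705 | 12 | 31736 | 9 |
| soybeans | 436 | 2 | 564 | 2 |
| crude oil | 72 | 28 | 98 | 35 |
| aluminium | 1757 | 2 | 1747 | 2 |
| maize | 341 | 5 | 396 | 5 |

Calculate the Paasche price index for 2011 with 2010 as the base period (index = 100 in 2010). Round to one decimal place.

Paasche price index uses current-period quantities as weights.
ΣP(2011)·Q(2011) = 31736×9 + 564×2 + 98×35 + 1747×2 + 396×5 = 285624 + 1128 + 3430 + 3494 + 1980 = 295656
ΣP(2010)·Q(2011) = 27705×9 + 436×2 + 72×35 + 1757×2 + 341×5 = 249345 + 872 + 2520 + 3514 + 1705 = 257956
Index = 295656 / 257956 × 100 = 114.6149

114.6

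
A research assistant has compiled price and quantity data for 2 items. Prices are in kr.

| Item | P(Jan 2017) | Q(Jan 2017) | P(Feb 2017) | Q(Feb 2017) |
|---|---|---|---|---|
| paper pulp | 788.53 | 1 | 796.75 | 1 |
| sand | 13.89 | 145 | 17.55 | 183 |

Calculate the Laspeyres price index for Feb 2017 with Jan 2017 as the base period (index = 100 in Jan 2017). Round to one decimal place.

119.2

Laspeyres price index uses base-period quantities as weights.
ΣP(Feb 2017)·Q(Jan 2017) = 796.75×1 + 17.55×145 = 796.75 + 2544.75 = 3341.5
ΣP(Jan 2017)·Q(Jan 2017) = 788.53×1 + 13.89×145 = 788.53 + 2014.05 = 2802.58
Index = 3341.5 / 2802.58 × 100 = 119.2294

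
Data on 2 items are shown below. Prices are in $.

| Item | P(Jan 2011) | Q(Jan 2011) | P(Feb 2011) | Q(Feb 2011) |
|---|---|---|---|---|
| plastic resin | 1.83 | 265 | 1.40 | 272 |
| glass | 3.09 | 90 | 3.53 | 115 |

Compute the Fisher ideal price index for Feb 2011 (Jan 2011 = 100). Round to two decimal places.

Laspeyres component (base-period weights):
ΣP(Feb 2011)Q(Jan 2011) = 1.40×265 + 3.53×90 = 371 + 317.7 = 688.7
ΣP(Jan 2011)Q(Jan 2011) = 1.83×265 + 3.09×90 = 484.95 + 278.1 = 763.05
L = 688.7 / 763.05 × 100 = 90.2562
Paasche component (current-period weights):
ΣP(Feb 2011)Q(Feb 2011) = 1.40×272 + 3.53×115 = 380.8 + 405.95 = 786.75
ΣP(Jan 2011)Q(Feb 2011) = 1.83×272 + 3.09×115 = 497.76 + 355.35 = 853.11
P = 786.75 / 853.11 × 100 = 92.2214
Fisher = √(L × P) = √(90.2562 × 92.2214) = 91.2335

91.23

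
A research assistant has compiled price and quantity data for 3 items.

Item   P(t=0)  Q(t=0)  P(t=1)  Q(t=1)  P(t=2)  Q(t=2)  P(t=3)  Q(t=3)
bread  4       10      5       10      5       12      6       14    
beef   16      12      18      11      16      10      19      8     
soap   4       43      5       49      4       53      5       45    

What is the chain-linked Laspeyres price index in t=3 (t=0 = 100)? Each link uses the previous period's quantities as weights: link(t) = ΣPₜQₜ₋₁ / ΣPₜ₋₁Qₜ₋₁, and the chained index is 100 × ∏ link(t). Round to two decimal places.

Link t=0→t=1:
ΣP(t=1)Q(t=0) = 5×10 + 18×12 + 5×43 = 50 + 216 + 215 = 481
ΣP(t=0)Q(t=0) = 4×10 + 16×12 + 4×43 = 40 + 192 + 172 = 404
link = 481/404 = 1.190594
Link t=1→t=2:
ΣP(t=2)Q(t=1) = 5×10 + 16×11 + 4×49 = 50 + 176 + 196 = 422
ΣP(t=1)Q(t=1) = 5×10 + 18×11 + 5×49 = 50 + 198 + 245 = 493
link = 422/493 = 0.855984
Link t=2→t=3:
ΣP(t=3)Q(t=2) = 6×12 + 19×10 + 5×53 = 72 + 190 + 265 = 527
ΣP(t=2)Q(t=2) = 5×12 + 16×10 + 4×53 = 60 + 160 + 212 = 432
link = 527/432 = 1.219907
Chained index = 100 × 1.190594 × 0.855984 × 1.219907 = 124.3243

124.32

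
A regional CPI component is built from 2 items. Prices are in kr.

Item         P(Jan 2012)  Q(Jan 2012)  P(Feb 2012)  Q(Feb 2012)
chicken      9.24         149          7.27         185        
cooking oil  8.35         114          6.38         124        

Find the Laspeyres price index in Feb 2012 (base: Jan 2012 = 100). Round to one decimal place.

Laspeyres price index uses base-period quantities as weights.
ΣP(Feb 2012)·Q(Jan 2012) = 7.27×149 + 6.38×114 = 1083.23 + 727.32 = 1810.55
ΣP(Jan 2012)·Q(Jan 2012) = 9.24×149 + 8.35×114 = 1376.76 + 951.9 = 2328.66
Index = 1810.55 / 2328.66 × 100 = 77.7507

77.8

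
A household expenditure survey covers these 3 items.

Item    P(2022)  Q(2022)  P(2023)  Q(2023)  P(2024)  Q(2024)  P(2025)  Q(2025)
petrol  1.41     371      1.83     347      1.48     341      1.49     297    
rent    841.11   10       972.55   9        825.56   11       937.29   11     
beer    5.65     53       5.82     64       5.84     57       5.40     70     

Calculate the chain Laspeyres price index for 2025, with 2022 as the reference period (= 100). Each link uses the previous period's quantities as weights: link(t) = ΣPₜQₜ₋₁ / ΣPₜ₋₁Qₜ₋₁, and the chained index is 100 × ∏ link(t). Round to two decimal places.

110.90

Link 2022→2023:
ΣP(2023)Q(2022) = 1.83×371 + 972.55×10 + 5.82×53 = 678.93 + 9725.5 + 308.46 = 10712.89
ΣP(2022)Q(2022) = 1.41×371 + 841.11×10 + 5.65×53 = 523.11 + 8411.1 + 299.45 = 9233.66
link = 10712.89/9233.66 = 1.160200
Link 2023→2024:
ΣP(2024)Q(2023) = 1.48×347 + 825.56×9 + 5.84×64 = 513.56 + 7430.04 + 373.76 = 8317.36
ΣP(2023)Q(2023) = 1.83×347 + 972.55×9 + 5.82×64 = 635.01 + 8752.95 + 372.48 = 9760.44
link = 8317.36/9760.44 = 0.852150
Link 2024→2025:
ΣP(2025)Q(2024) = 1.49×341 + 937.29×11 + 5.40×57 = 508.09 + 10310.19 + 307.8 = 11126.08
ΣP(2024)Q(2024) = 1.48×341 + 825.56×11 + 5.84×57 = 504.68 + 9081.16 + 332.88 = 9918.72
link = 11126.08/9918.72 = 1.121725
Chained index = 100 × 1.160200 × 0.852150 × 1.121725 = 110.9010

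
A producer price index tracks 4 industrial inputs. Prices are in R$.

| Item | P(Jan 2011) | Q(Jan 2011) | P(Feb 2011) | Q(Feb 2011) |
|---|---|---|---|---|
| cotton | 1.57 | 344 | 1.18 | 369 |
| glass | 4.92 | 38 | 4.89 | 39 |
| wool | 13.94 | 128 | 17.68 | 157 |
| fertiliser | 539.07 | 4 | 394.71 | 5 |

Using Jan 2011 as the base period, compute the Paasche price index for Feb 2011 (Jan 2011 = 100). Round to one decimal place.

95.1

Paasche price index uses current-period quantities as weights.
ΣP(Feb 2011)·Q(Feb 2011) = 1.18×369 + 4.89×39 + 17.68×157 + 394.71×5 = 435.42 + 190.71 + 2775.76 + 1973.55 = 5375.44
ΣP(Jan 2011)·Q(Feb 2011) = 1.57×369 + 4.92×39 + 13.94×157 + 539.07×5 = 579.33 + 191.88 + 2188.58 + 2695.35 = 5655.14
Index = 5375.44 / 5655.14 × 100 = 95.0541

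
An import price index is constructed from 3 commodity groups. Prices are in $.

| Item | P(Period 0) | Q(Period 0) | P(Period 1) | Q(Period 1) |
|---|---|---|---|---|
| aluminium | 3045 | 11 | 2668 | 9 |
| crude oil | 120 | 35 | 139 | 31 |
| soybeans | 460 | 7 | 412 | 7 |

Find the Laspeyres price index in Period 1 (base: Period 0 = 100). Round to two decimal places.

Laspeyres price index uses base-period quantities as weights.
ΣP(Period 1)·Q(Period 0) = 2668×11 + 139×35 + 412×7 = 29348 + 4865 + 2884 = 37097
ΣP(Period 0)·Q(Period 0) = 3045×11 + 120×35 + 460×7 = 33495 + 4200 + 3220 = 40915
Index = 37097 / 40915 × 100 = 90.6685

90.67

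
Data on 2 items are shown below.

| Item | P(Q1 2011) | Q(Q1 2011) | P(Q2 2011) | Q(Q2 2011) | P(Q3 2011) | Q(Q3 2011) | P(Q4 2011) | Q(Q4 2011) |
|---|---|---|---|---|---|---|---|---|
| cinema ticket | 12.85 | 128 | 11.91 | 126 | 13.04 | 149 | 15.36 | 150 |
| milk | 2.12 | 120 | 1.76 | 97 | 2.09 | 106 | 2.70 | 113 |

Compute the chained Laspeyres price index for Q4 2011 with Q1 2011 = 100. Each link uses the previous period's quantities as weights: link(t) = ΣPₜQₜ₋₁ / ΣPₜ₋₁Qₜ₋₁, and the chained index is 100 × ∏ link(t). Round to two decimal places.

Link Q1 2011→Q2 2011:
ΣP(Q2 2011)Q(Q1 2011) = 11.91×128 + 1.76×120 = 1524.48 + 211.2 = 1735.68
ΣP(Q1 2011)Q(Q1 2011) = 12.85×128 + 2.12×120 = 1644.8 + 254.4 = 1899.2
link = 1735.68/1899.2 = 0.913901
Link Q2 2011→Q3 2011:
ΣP(Q3 2011)Q(Q2 2011) = 13.04×126 + 2.09×97 = 1643.04 + 202.73 = 1845.77
ΣP(Q2 2011)Q(Q2 2011) = 11.91×126 + 1.76×97 = 1500.66 + 170.72 = 1671.38
link = 1845.77/1671.38 = 1.104339
Link Q3 2011→Q4 2011:
ΣP(Q4 2011)Q(Q3 2011) = 15.36×149 + 2.70×106 = 2288.64 + 286.2 = 2574.84
ΣP(Q3 2011)Q(Q3 2011) = 13.04×149 + 2.09×106 = 1942.96 + 221.54 = 2164.5
link = 2574.84/2164.5 = 1.189577
Chained index = 100 × 0.913901 × 1.104339 × 1.189577 = 120.0588

120.06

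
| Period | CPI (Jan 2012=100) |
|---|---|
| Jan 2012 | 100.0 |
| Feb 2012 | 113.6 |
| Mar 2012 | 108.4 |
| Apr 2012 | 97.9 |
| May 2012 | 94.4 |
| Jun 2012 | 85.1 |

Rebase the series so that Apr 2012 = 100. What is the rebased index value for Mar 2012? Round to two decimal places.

110.73

Rebased(Mar 2012) = 108.4 / 97.9 × 100 = 110.7252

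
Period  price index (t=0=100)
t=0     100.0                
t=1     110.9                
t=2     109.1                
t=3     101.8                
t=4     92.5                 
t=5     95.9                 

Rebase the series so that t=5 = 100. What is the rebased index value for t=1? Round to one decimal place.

Rebased(t=1) = 110.9 / 95.9 × 100 = 115.6413

115.6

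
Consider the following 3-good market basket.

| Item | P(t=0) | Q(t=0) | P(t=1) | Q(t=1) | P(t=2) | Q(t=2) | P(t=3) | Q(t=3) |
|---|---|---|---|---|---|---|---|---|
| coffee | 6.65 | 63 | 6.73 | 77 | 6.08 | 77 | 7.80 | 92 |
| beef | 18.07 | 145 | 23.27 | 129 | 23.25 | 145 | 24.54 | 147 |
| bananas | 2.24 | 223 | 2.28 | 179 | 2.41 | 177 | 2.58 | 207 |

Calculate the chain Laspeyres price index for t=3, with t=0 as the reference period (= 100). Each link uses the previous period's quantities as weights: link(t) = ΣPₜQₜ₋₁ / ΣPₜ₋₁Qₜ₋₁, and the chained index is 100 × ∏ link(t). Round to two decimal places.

Link t=0→t=1:
ΣP(t=1)Q(t=0) = 6.73×63 + 23.27×145 + 2.28×223 = 423.99 + 3374.15 + 508.44 = 4306.58
ΣP(t=0)Q(t=0) = 6.65×63 + 18.07×145 + 2.24×223 = 418.95 + 2620.15 + 499.52 = 3538.62
link = 4306.58/3538.62 = 1.217022
Link t=1→t=2:
ΣP(t=2)Q(t=1) = 6.08×77 + 23.25×129 + 2.41×179 = 468.16 + 2999.25 + 431.39 = 3898.8
ΣP(t=1)Q(t=1) = 6.73×77 + 23.27×129 + 2.28×179 = 518.21 + 3001.83 + 408.12 = 3928.16
link = 3898.8/3928.16 = 0.992526
Link t=2→t=3:
ΣP(t=3)Q(t=2) = 7.80×77 + 24.54×145 + 2.58×177 = 600.6 + 3558.3 + 456.66 = 4615.56
ΣP(t=2)Q(t=2) = 6.08×77 + 23.25×145 + 2.41×177 = 468.16 + 3371.25 + 426.57 = 4265.98
link = 4615.56/4265.98 = 1.081946
Chained index = 100 × 1.217022 × 0.992526 × 1.081946 = 130.6911

130.69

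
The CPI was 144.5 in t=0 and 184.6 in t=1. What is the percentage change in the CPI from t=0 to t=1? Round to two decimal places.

27.75%

Change = (184.6 − 144.5) / 144.5 × 100
       = 40.1 / 144.5 × 100 = 27.7509%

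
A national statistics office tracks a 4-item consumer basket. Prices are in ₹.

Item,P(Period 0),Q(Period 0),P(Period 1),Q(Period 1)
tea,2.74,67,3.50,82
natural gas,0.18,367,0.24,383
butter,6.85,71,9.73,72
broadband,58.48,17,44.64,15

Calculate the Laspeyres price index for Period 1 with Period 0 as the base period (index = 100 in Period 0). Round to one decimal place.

Laspeyres price index uses base-period quantities as weights.
ΣP(Period 1)·Q(Period 0) = 3.50×67 + 0.24×367 + 9.73×71 + 44.64×17 = 234.5 + 88.08 + 690.83 + 758.88 = 1772.29
ΣP(Period 0)·Q(Period 0) = 2.74×67 + 0.18×367 + 6.85×71 + 58.48×17 = 183.58 + 66.06 + 486.35 + 994.16 = 1730.15
Index = 1772.29 / 1730.15 × 100 = 102.4356

102.4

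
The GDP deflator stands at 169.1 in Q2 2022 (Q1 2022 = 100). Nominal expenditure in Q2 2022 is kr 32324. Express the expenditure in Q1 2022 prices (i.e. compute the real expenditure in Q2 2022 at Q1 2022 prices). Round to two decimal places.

Real = Nominal ÷ (Index/100) = 32324 ÷ (169.1/100)
     = 32324 ÷ 1.691 = 19115.3164

19115.32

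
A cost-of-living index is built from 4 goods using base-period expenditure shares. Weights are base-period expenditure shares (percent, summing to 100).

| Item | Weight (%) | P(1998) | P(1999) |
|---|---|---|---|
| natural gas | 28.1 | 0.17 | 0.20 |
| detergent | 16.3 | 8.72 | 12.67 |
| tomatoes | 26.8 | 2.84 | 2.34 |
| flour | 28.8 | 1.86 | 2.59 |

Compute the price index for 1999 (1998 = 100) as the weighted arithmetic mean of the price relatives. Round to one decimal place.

natural gas: 28.1 × (0.20/0.17) = 28.1 × 1.176471 = 33.0588
detergent: 16.3 × (12.67/8.72) = 16.3 × 1.452982 = 23.6836
tomatoes: 26.8 × (2.34/2.84) = 26.8 × 0.823944 = 22.0817
flour: 28.8 × (2.59/1.86) = 28.8 × 1.392473 = 40.1032
Index = Σ wᵢ·(p₁ᵢ/p₀ᵢ) = 33.0588 + 23.6836 + 22.0817 + 40.1032 = 118.9273

118.9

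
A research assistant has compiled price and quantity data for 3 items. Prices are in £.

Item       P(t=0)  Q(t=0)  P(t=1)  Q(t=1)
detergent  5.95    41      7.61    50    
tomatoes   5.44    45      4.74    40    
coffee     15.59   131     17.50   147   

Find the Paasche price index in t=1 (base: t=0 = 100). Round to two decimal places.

111.96

Paasche price index uses current-period quantities as weights.
ΣP(t=1)·Q(t=1) = 7.61×50 + 4.74×40 + 17.50×147 = 380.5 + 189.6 + 2572.5 = 3142.6
ΣP(t=0)·Q(t=1) = 5.95×50 + 5.44×40 + 15.59×147 = 297.5 + 217.6 + 2291.73 = 2806.83
Index = 3142.6 / 2806.83 × 100 = 111.9626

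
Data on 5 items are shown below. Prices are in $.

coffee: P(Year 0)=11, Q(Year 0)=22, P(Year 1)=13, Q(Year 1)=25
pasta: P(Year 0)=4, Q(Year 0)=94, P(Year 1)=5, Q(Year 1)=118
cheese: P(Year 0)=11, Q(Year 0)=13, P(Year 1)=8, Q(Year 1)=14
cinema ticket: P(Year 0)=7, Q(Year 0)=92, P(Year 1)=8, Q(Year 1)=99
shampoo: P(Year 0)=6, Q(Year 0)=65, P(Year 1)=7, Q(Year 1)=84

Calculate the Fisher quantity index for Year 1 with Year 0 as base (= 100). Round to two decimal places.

117.12

Laspeyres component (base-period weights):
ΣP(Year 0)Q(Year 1) = 11×25 + 4×118 + 11×14 + 7×99 + 6×84 = 275 + 472 + 154 + 693 + 504 = 2098
ΣP(Year 0)Q(Year 0) = 11×22 + 4×94 + 11×13 + 7×92 + 6×65 = 242 + 376 + 143 + 644 + 390 = 1795
L = 2098 / 1795 × 100 = 116.8802
Paasche component (current-period weights):
ΣP(Year 1)Q(Year 1) = 13×25 + 5×118 + 8×14 + 8×99 + 7×84 = 325 + 590 + 112 + 792 + 588 = 2407
ΣP(Year 1)Q(Year 0) = 13×22 + 5×94 + 8×13 + 8×92 + 7×65 = 286 + 470 + 104 + 736 + 455 = 2051
P = 2407 / 2051 × 100 = 117.3574
Fisher = √(L × P) = √(116.8802 × 117.3574) = 117.1186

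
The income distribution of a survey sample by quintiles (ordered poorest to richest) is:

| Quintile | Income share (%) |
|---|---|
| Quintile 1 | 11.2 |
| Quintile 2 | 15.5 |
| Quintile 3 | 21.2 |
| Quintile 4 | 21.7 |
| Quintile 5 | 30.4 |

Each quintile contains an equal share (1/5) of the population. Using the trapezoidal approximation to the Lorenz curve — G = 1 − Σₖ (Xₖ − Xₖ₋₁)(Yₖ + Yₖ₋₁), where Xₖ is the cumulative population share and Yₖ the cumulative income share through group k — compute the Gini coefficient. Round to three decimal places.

Cumulative income shares Yₖ: 0.1120, 0.2670, 0.4790, 0.6960, 1.0000
Σ (Xₖ−Xₖ₋₁)(Yₖ+Yₖ₋₁) = (1/5)(0.1120+0.0000) + (1/5)(0.2670+0.1120) + (1/5)(0.4790+0.2670) + (1/5)(0.6960+0.4790) + (1/5)(1.0000+0.6960)
  = 0.0224 + 0.0758 + 0.1492 + 0.2350 + 0.3392 = 0.8216
G = 1 − 0.8216 = 0.1784

0.178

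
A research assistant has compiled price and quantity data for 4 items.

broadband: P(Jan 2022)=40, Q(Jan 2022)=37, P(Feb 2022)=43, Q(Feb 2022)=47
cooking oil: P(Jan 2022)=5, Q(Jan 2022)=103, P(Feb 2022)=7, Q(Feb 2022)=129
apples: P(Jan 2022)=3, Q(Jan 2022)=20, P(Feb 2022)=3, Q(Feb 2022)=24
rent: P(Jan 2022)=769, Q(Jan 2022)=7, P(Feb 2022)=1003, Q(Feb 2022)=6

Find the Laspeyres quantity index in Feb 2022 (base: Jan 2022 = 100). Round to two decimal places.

Laspeyres quantity index uses base-period prices as weights.
ΣP(Jan 2022)·Q(Feb 2022) = 40×47 + 5×129 + 3×24 + 769×6 = 1880 + 645 + 72 + 4614 = 7211
ΣP(Jan 2022)·Q(Jan 2022) = 40×37 + 5×103 + 3×20 + 769×7 = 1480 + 515 + 60 + 5383 = 7438
Index = 7211 / 7438 × 100 = 96.9481

96.95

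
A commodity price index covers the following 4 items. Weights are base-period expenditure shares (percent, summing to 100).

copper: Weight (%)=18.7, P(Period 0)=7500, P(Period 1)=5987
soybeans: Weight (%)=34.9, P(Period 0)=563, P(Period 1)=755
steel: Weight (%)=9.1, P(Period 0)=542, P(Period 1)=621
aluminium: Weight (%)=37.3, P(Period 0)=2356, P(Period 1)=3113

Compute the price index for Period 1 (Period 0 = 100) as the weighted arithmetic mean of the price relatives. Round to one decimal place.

copper: 18.7 × (5987/7500) = 18.7 × 0.798267 = 14.9276
soybeans: 34.9 × (755/563) = 34.9 × 1.341030 = 46.8020
steel: 9.1 × (621/542) = 9.1 × 1.145756 = 10.4264
aluminium: 37.3 × (3113/2356) = 37.3 × 1.321307 = 49.2848
Index = Σ wᵢ·(p₁ᵢ/p₀ᵢ) = 14.9276 + 46.8020 + 10.4264 + 49.2848 = 121.4407

121.4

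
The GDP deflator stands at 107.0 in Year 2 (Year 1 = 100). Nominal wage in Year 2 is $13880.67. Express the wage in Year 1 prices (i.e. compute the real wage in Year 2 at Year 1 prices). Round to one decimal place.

12972.6

Real = Nominal ÷ (Index/100) = 13880.67 ÷ (107.0/100)
     = 13880.67 ÷ 1.070 = 12972.5888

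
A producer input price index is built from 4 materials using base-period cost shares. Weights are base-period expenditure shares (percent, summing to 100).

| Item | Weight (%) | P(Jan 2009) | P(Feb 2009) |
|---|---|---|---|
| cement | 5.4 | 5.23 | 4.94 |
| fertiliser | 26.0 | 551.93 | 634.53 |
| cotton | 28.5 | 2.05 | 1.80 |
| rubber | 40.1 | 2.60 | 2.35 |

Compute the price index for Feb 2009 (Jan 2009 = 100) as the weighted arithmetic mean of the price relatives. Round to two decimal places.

96.26

cement: 5.4 × (4.94/5.23) = 5.4 × 0.944551 = 5.1006
fertiliser: 26.0 × (634.53/551.93) = 26.0 × 1.149657 = 29.8911
cotton: 28.5 × (1.80/2.05) = 28.5 × 0.878049 = 25.0244
rubber: 40.1 × (2.35/2.60) = 40.1 × 0.903846 = 36.2442
Index = Σ wᵢ·(p₁ᵢ/p₀ᵢ) = 5.1006 + 29.8911 + 25.0244 + 36.2442 = 96.2603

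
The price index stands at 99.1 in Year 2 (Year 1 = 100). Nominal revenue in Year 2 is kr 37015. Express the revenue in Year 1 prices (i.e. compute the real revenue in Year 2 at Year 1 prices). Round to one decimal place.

Real = Nominal ÷ (Index/100) = 37015 ÷ (99.1/100)
     = 37015 ÷ 0.991 = 37351.1604

37351.2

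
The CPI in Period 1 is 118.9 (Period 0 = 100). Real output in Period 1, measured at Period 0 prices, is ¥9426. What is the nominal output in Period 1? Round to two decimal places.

Nominal = Real × (Index/100) = 9426 × (118.9/100)
        = 9426 × 1.189 = 11207.5140

11207.51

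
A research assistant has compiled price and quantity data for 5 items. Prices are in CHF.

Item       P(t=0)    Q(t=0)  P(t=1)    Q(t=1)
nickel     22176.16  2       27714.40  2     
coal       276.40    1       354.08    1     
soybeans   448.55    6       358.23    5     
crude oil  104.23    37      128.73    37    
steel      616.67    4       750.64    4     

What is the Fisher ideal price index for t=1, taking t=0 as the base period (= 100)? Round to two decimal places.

Laspeyres component (base-period weights):
ΣP(t=1)Q(t=0) = 27714.40×2 + 354.08×1 + 358.23×6 + 128.73×37 + 750.64×4 = 55428.8 + 354.08 + 2149.38 + 4763.01 + 3002.56 = 65697.83
ΣP(t=0)Q(t=0) = 22176.16×2 + 276.40×1 + 448.55×6 + 104.23×37 + 616.67×4 = 44352.32 + 276.4 + 2691.3 + 3856.51 + 2466.68 = 53643.21
L = 65697.83 / 53643.21 × 100 = 122.4718
Paasche component (current-period weights):
ΣP(t=1)Q(t=1) = 27714.40×2 + 354.08×1 + 358.23×5 + 128.73×37 + 750.64×4 = 55428.8 + 354.08 + 1791.15 + 4763.01 + 3002.56 = 65339.6
ΣP(t=0)Q(t=1) = 22176.16×2 + 276.40×1 + 448.55×5 + 104.23×37 + 616.67×4 = 44352.32 + 276.4 + 2242.75 + 3856.51 + 2466.68 = 53194.66
P = 65339.6 / 53194.66 × 100 = 122.8311
Fisher = √(L × P) = √(122.4718 × 122.8311) = 122.6514

122.65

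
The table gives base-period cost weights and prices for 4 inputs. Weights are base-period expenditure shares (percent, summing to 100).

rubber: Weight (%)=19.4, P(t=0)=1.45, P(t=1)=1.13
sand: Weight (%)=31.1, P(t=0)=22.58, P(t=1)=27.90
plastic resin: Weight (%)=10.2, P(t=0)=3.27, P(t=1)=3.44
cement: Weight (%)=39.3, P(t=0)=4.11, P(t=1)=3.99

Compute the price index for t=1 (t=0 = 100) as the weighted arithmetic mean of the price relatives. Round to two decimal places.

102.43

rubber: 19.4 × (1.13/1.45) = 19.4 × 0.779310 = 15.1186
sand: 31.1 × (27.90/22.58) = 31.1 × 1.235607 = 38.4274
plastic resin: 10.2 × (3.44/3.27) = 10.2 × 1.051988 = 10.7303
cement: 39.3 × (3.99/4.11) = 39.3 × 0.970803 = 38.1526
Index = Σ wᵢ·(p₁ᵢ/p₀ᵢ) = 15.1186 + 38.4274 + 10.7303 + 38.1526 = 102.4288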